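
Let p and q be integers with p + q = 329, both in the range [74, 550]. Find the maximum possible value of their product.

27060

pq = p(329 − p) is maximized when p is as near 329/2 as the bounds allow.
Taking p = 164 and q = 165 (both in [74, 550]) gives pq = 27060.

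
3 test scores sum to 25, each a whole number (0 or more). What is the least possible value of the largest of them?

9

Some value must be at least ⌈25/3⌉ = 9, since 3 × 8 = 24 < 25.
Equality holds with 1 value of 9 and 2 values of 8.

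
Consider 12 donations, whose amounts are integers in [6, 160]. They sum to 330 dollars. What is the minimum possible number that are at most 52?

Each value above 52 is at least 53, contributing at least 53 − 6 = 47 above the floor 6.
The sum exceeds the floor total 72 by 258, so at most ⌊258/47⌋ = 5 exceed 52, and at least 7 are ≤ 52.
Exactly 7 works: 7 values at 6 and 5 at 53 total 307; raise one of the low values by 23 (still ≤ 52) to hit 330.

7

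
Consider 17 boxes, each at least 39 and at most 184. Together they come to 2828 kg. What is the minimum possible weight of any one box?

To make one box as small as possible, make the other 16 as large as possible.
The other 16 can take up 16 × 184 = 2944 ≥ 2828 − 39, so one box can sit at its floor of 39.
Achievable: one at 39 and the other 16 totalling 2789, which fits since 16 × 39 ≤ 2789 ≤ 16 × 184.

39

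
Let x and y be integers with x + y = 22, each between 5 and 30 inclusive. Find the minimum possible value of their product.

xy = x(22 − x) is concave in x, so over [5, 17] it is minimized at an endpoint.
At the endpoint x = 5, y = 22 − 5 = 17, so xy = 5 × 17 = 85.

85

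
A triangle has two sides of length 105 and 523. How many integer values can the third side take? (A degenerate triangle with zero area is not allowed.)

The triangle inequality gives |105 − 523| < c < 105 + 523, i.e. 418 < c < 628.
So c can be any integer from 419 to 627: 209 values.

209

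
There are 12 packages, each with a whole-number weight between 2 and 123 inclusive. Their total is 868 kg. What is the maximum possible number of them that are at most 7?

5

Each value at 7 or below falls at least 123 − 7 = 116 short of the ceiling 123.
The ceiling total is 12 × 123 = 1476, and we need 868, so at most ⌊(1476 − 868)/116⌋ = 5 can be that low.
k = 5 is achieved by 5 values at 7 and 7 at 123, total 896; lower one of the 123's by 28 (still > 7) to reach 868.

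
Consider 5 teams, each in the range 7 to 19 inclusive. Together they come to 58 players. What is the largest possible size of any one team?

Maximizing one value means minimizing the remaining 4.
The other 4 contribute at least 4 × 7 = 28, leaving at most 58 − 28 = 30.
But each team is capped at 19, so the maximum is 19.
Achievable: one at 19 and the other 4 totalling 39, which fits since 4 × 7 ≤ 39 ≤ 4 × 19.

19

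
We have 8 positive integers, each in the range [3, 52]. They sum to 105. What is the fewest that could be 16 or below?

Each value above 16 is at least 17, contributing at least 17 − 3 = 14 above the floor 3.
The sum exceeds the floor total 24 by 81, so at most ⌊81/14⌋ = 5 exceed 16, and at least 3 are ≤ 16.
Exactly 3 works: 3 values at 3 and 5 at 17 total 94; raise one of the low values by 11 (still ≤ 16) to hit 105.

3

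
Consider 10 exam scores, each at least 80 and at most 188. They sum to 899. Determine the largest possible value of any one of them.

Maximizing one value means minimizing the remaining 9.
The other 9 contribute at least 9 × 80 = 720, leaving at most 899 − 720 = 179.
Since 179 ≤ 188, this is achievable: one at 179 and 9 at 80.

179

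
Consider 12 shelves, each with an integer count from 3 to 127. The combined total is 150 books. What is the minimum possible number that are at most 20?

6

Each value above 20 is at least 21, contributing at least 21 − 3 = 18 above the floor 3.
The sum exceeds the floor total 36 by 114, so at most ⌊114/18⌋ = 6 exceed 20, and at least 6 are ≤ 20.
Exactly 6 works: 6 values at 3 and 6 at 21 total 144; raise one of the low values by 6 (still ≤ 20) to hit 150.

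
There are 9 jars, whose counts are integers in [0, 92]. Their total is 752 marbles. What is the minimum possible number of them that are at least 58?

7

Each value short of 58 is at most 57, costing at least 92 − 57 = 35 against the maximum total of 828.
We can afford to lose at most 828 − 752 = 76, so at most ⌊76/35⌋ = 2 fall short, and at least 7 are ≥ 58.
Exactly 7 works: 7 values at 92 and 2 at 57 total 758; lower one of the high values by 6 (still ≥ 58) to hit 752.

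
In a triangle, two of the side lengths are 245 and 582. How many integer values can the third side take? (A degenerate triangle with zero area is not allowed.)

The triangle inequality gives |245 − 582| < c < 245 + 582, i.e. 337 < c < 827.
So c can be any integer from 338 to 826: 489 values.

489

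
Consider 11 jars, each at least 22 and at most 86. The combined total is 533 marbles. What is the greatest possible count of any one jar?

86

Maximizing one value means minimizing the remaining 10.
The other 10 contribute at least 10 × 22 = 220, leaving at most 533 − 220 = 313.
But each jar is capped at 86, so the maximum is 86.
Achievable: one at 86 and the other 10 totalling 447, which fits since 10 × 22 ≤ 447 ≤ 10 × 86.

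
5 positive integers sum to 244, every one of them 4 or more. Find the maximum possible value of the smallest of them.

48

The 5 values sum to 244, so their minimum is at most ⌊244/5⌋ = 48.
Achievable: 1 of them at 48 and 4 at 49 total 244.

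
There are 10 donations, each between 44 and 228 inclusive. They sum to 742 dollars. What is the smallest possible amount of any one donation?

44

To make one donation as small as possible, make the other 9 as large as possible.
The other 9 can take up 9 × 228 = 2052 ≥ 742 − 44, so one donation can sit at its floor of 44.
Achievable: one at 44 and the other 9 totalling 698, which fits since 9 × 44 ≤ 698 ≤ 9 × 228.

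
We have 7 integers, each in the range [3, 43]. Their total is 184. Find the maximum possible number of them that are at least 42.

Suppose k of them are at least 42. Those contribute at least 42 each and the other 7 − k at least 3 each.
So the total is at least 42k + 3(7 − k) = 21 + 39k. This must be ≤ 184, giving k ≤ 4.
k = 4 is achieved by 4 values at 42 and 3 at 3, total 177; add 7 to one value (staying below 42) to reach 184.

4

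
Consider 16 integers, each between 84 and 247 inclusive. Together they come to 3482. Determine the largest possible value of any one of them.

247

Maximizing one value means minimizing the remaining 15.
The other 15 contribute at least 15 × 84 = 1260, leaving at most 3482 − 1260 = 2222.
But each integer is capped at 247, so the maximum is 247.
Achievable: one at 247 and the other 15 totalling 3235, which fits since 15 × 84 ≤ 3235 ≤ 15 × 247.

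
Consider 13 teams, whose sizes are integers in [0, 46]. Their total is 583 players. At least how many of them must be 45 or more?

Each value short of 45 is at most 44, costing at least 46 − 44 = 2 against the maximum total of 598.
We can afford to lose at most 598 − 583 = 15, so at most ⌊15/2⌋ = 7 fall short, and at least 6 are ≥ 45.
Exactly 6 works: 6 values at 46 and 7 at 44 total 584; lower one of the high values by 1 (still ≥ 45) to hit 583.

6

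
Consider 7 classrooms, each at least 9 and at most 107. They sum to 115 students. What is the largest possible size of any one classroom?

61

Maximizing one value means minimizing the remaining 6.
The other 6 contribute at least 6 × 9 = 54, leaving at most 115 − 54 = 61.
Since 61 ≤ 107, this is achievable: one at 61 and 6 at 9.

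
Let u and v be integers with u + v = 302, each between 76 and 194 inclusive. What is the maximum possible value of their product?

uv = u(302 − u) is maximized when u is as near 302/2 as the bounds allow.
Taking u = 151 and v = 151 (both in [76, 194]) gives uv = 22801.

22801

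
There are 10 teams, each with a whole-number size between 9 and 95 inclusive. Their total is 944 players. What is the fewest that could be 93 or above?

8

Suppose at most 10 − j of them reach 93; then j values are ≤ 92 and the rest ≤ 95.
The total is then ≤ 92·j + 95·(10 − j) = 950 − 3j. For this to be ≥ 944 we need j ≤ 2, so at least 10 − 2 = 8 must reach 93.
Exactly 8 works: 8 values at 95 and 2 at 92 total 944.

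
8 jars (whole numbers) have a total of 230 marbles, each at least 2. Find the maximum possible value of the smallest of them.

28

The average is 230/8 < 29, so some value is ≤ 28.
Achievable: 2 of them at 28 and 6 at 29 total 230.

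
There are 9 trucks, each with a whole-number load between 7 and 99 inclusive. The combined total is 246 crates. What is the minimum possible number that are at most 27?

1

If only k of them are at most 27, the other 9 − k are at least 28, so the total is at least (9 − k)·28 + k·7.
This is ≤ 246, so (9 − k)·28 + 7k ≤ 246, which gives k ≥ 1.
Exactly 1 works: 1 value at 7 and 8 at 28 total 231; raise one of the low values by 15 (still ≤ 27) to hit 246.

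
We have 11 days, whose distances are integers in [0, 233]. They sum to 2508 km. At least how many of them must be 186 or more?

10

Each value short of 186 is at most 185, costing at least 233 − 185 = 48 against the maximum total of 2563.
We can afford to lose at most 2563 − 2508 = 55, so at most ⌊55/48⌋ = 1 fall short, and at least 10 are ≥ 186.
Exactly 10 works: 10 values at 233 and 1 at 185 total 2515; lower one of the high values by 7 (still ≥ 186) to hit 2508.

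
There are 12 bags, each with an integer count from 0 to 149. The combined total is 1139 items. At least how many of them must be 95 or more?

If only k of them are at least 95, the other 12 − k are at most 94, so the total is at most k·149 + (12 − k)·94.
This must reach 1139, so k·149 + (12 − k)·94 ≥ 1139, giving k ≥ 1.
Exactly 1 works: 1 value at 149 and 11 at 94 total 1183; lower one of the high values by 44 (still ≥ 95) to hit 1139.

1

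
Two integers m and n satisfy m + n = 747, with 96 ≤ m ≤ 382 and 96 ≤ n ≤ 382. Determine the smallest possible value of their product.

mn = m(747 − m) is concave in m, so over [365, 382] it is minimized at an endpoint.
At the endpoint m = 365, n = 747 − 365 = 382, so mn = 365 × 382 = 139430.

139430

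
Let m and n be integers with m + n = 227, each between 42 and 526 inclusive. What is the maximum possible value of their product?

With m + n fixed, mn peaks when the two are closest together.
Taking m = 113 and n = 114 (both in [42, 526]) gives mn = 12882.

12882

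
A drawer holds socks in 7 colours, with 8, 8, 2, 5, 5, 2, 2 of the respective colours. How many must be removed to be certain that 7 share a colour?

In the worst case you take as many as possible of each colour without reaching 7: 6 + 6 + 2 + 5 + 5 + 2 + 2 = 28.
The next one must give 7 of some colour, so 28 + 1 = 29.

29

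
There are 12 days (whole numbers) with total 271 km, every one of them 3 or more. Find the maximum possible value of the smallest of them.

22

The 12 values sum to 271, so their minimum is at most ⌊271/12⌋ = 22.
Achievable: 5 of them at 22 and 7 at 23 total 271.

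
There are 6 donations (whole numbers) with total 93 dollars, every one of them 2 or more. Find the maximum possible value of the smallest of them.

15

If every one of the 6 were at least 16, the total would be at least 6 × 16 = 96 > 93.
Equality holds with 3 values of 15 and 3 values of 16.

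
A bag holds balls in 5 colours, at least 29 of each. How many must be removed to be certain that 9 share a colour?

You could draw 8 of every colour without reaching 9 of any — 40 in all.
One more forces 9 of some colour, so 40 + 1 = 41.

41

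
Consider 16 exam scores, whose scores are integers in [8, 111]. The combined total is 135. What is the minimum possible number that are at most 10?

Each value above 10 is at least 11, contributing at least 11 − 8 = 3 above the floor 8.
The sum exceeds the floor total 128 by 7, so at most ⌊7/3⌋ = 2 exceed 10, and at least 14 are ≤ 10.
Exactly 14 works: 14 values at 8 and 2 at 11 total 134; raise one of the low values by 1 (still ≤ 10) to hit 135.

14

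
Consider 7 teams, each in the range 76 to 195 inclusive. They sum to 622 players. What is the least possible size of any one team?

To make one team as small as possible, make the other 6 as large as possible.
The other 6 can take up 6 × 195 = 1170 ≥ 622 − 76, so one team can sit at its floor of 76.
Achievable: one at 76 and the other 6 totalling 546, which fits since 6 × 76 ≤ 546 ≤ 6 × 195.

76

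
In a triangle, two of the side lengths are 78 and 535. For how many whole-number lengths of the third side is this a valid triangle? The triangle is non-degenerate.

155

The triangle inequality gives |78 − 535| < c < 78 + 535, i.e. 457 < c < 613.
So c can be any integer from 458 to 612: 155 values.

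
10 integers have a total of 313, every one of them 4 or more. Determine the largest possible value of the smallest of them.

31

If every one of the 10 were at least 32, the total would be at least 10 × 32 = 320 > 313.
Achievable: 7 of them at 31 and 3 at 32 total 313.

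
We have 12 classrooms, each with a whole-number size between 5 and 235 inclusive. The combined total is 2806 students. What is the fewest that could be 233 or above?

If only k of them are at least 233, the other 12 − k are at most 232, so the total is at most k·235 + (12 − k)·232.
This must reach 2806, so k·235 + (12 − k)·232 ≥ 2806, giving k ≥ 8.
Exactly 8 works: 8 values at 235 and 4 at 232 total 2808; lower one of the high values by 2 (still ≥ 233) to hit 2806.

8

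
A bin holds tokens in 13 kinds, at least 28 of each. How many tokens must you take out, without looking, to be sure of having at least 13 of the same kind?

157

In the worst case you draw 12 of each of the 13 kinds: 13 × 12 = 156.
One more forces 13 of some kind, so 156 + 1 = 157.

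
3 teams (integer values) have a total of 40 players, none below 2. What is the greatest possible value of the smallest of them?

The 3 values sum to 40, so their minimum is at most ⌊40/3⌋ = 13.
Achievable: 2 of them at 13 and 1 at 14 total 40.

13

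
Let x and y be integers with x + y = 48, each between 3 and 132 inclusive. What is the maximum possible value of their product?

For a fixed sum, the product xy is largest when x and y are as close as possible.
Taking x = 24 and y = 24 (both in [3, 132]) gives xy = 576.

576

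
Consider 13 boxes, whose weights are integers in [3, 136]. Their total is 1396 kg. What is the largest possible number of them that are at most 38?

Each value at 38 or below falls at least 136 − 38 = 98 short of the ceiling 136.
The ceiling total is 13 × 136 = 1768, and we need 1396, so at most ⌊(1768 − 1396)/98⌋ = 3 can be that low.
k = 3 is achieved by 3 values at 38 and 10 at 136, total 1474; lower one of the 136's by 78 (still > 38) to reach 1396.

3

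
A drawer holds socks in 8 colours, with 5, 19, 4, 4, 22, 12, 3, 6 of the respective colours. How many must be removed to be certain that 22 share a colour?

In the worst case you take as many as possible of each colour without reaching 22: 5 + 19 + 4 + 4 + 21 + 12 + 3 + 6 = 74.
The next one must give 22 of some colour, so 74 + 1 = 75.

75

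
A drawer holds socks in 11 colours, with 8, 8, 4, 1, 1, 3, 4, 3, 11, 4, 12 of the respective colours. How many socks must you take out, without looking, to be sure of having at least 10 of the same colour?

In the worst case you take as many as possible of each colour without reaching 10: 8 + 8 + 4 + 1 + 1 + 3 + 4 + 3 + 9 + 4 + 9 = 54.
The next one must give 10 of some colour, so 54 + 1 = 55.

55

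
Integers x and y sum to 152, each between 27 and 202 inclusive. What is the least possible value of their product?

Since x + y is fixed, pushing one of them to its bound minimizes the product.
The extreme feasible split is x = 27, y = 125, giving xy = 3375.

3375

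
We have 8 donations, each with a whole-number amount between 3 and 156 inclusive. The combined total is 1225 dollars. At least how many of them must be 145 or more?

If only k of them are at least 145, the other 8 − k are at most 144, so the total is at most k·156 + (8 − k)·144.
This must reach 1225, so k·156 + (8 − k)·144 ≥ 1225, giving k ≥ 7.
Exactly 7 works: 7 values at 156 and 1 at 144 total 1236; lower one of the high values by 11 (still ≥ 145) to hit 1225.

7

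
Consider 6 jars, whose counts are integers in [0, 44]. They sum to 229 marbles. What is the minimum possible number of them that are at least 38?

1

If only k of them are at least 38, the other 6 − k are at most 37, so the total is at most k·44 + (6 − k)·37.
This must reach 229, so k·44 + (6 − k)·37 ≥ 229, giving k ≥ 1.
Exactly 1 works: 1 value at 44 and 5 at 37 total 229.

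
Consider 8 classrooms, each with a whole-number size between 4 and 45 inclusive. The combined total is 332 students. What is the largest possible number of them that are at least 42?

7

If k of the values are ≥ 42, the total is ≥ 42k + 4(8 − k).
Setting 42k + 4(8 − k) ≤ 332 gives 38k ≤ 300, so k ≤ 7.
k = 7 is achieved by 7 values at 42 and 1 at 4, total 298; add 34 to one value (staying below 42) to reach 332.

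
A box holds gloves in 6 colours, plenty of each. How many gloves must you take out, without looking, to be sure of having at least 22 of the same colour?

In the worst case you draw 21 of each of the 6 colours: 6 × 21 = 126.
One more forces 22 of some colour, so 126 + 1 = 127.

127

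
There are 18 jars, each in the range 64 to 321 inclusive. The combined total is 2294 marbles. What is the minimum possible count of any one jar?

Minimizing one value means maximizing the remaining 17.
The other 17 can take up 17 × 321 = 5457 ≥ 2294 − 64, so one jar can sit at its floor of 64.
Achievable: one at 64 and the other 17 totalling 2230, which fits since 17 × 64 ≤ 2230 ≤ 17 × 321.

64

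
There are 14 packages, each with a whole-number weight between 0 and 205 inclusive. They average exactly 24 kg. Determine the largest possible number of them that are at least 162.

The total is 14 × 24 = 336.
With k values at 162 or above and the rest at least 0, the sum is at least 0 + 162k.
Since the sum is 336, we need 162k ≤ 336, i.e. k ≤ 2.
k = 2 is achieved by 2 values at 162 and 12 at 0, total 324; add 12 to one value (staying below 162) to reach 336.

2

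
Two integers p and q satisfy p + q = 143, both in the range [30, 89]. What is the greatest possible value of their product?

5112

With p + q fixed, pq peaks when the two are closest together.
Taking p = 71 and q = 72 (both in [30, 89]) gives pq = 5112.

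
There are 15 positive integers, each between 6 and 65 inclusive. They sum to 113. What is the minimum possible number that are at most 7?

4

If only k of them are at most 7, the other 15 − k are at least 8, so the total is at least (15 − k)·8 + k·6.
This is ≤ 113, so (15 − k)·8 + 6k ≤ 113, which gives k ≥ 4.
Exactly 4 works: 4 values at 6 and 11 at 8 total 112; raise one of the low values by 1 (still ≤ 7) to hit 113.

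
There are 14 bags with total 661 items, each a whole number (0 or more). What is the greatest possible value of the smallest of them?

47

The average is 661/14 < 48, so some value is ≤ 47.
Taking 11 copies of 47 and 3 copies of 48 gives exactly 661, so 47 is attained.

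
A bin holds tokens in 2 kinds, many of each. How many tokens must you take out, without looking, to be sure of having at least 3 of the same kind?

You could draw 2 of every kind without reaching 3 of any — 4 in all.
One more forces 3 of some kind, so 4 + 1 = 5.

5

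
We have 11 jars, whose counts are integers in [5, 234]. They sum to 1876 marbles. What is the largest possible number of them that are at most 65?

4

Each value at 65 or below falls at least 234 − 65 = 169 short of the ceiling 234.
The ceiling total is 11 × 234 = 2574, and we need 1876, so at most ⌊(2574 − 1876)/169⌋ = 4 can be that low.
k = 4 is achieved by 4 values at 65 and 7 at 234, total 1898; lower one of the 234's by 22 (still > 65) to reach 1876.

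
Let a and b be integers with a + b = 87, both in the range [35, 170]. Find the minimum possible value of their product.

1820

ab = a(87 − a) is concave in a, so over [35, 52] it is minimized at an endpoint.
The extreme feasible split is a = 35, b = 52, giving ab = 1820.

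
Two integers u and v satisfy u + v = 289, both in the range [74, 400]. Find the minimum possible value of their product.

Since u + v is fixed, pushing one of them to its bound minimizes the product.
The extreme feasible split is u = 74, v = 215, giving uv = 15910.

15910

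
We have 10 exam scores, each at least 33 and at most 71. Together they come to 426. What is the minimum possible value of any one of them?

Minimizing one value means maximizing the remaining 9.
The other 9 can take up 9 × 71 = 639 ≥ 426 − 33, so one score can sit at its floor of 33.
Achievable: one at 33 and the other 9 totalling 393, which fits since 9 × 33 ≤ 393 ≤ 9 × 71.

33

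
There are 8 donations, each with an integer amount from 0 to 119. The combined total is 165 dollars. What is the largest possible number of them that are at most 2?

Each value at 2 or below falls at least 119 − 2 = 117 short of the ceiling 119.
The ceiling total is 8 × 119 = 952, and we need 165, so at most ⌊(952 − 165)/117⌋ = 6 can be that low.
k = 6 is achieved by 6 values at 2 and 2 at 119, total 250; lower one of the 119's by 85 (still > 2) to reach 165.

6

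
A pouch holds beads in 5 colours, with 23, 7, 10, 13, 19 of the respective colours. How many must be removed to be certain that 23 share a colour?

72

In the worst case you take as many as possible of each colour without reaching 23: 22 + 7 + 10 + 13 + 19 = 71.
The next one must give 23 of some colour, so 71 + 1 = 72.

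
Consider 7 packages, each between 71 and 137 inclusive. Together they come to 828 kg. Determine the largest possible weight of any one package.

To make one package as large as possible, make the other 6 as small as possible.
The other 6 contribute at least 6 × 71 = 426, leaving at most 828 − 426 = 402.
But each package is capped at 137, so the maximum is 137.
Achievable: one at 137 and the other 6 totalling 691, which fits since 6 × 71 ≤ 691 ≤ 6 × 137.

137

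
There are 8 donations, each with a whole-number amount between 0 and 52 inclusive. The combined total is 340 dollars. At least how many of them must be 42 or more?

2

Each value short of 42 is at most 41, costing at least 52 − 41 = 11 against the maximum total of 416.
We can afford to lose at most 416 − 340 = 76, so at most ⌊76/11⌋ = 6 fall short, and at least 2 are ≥ 42.
Exactly 2 works: 2 values at 52 and 6 at 41 total 350; lower one of the high values by 10 (still ≥ 42) to hit 340.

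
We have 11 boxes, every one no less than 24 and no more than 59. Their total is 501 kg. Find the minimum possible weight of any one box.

Minimizing one value means maximizing the remaining 10.
The other 10 can take up 10 × 59 = 590 ≥ 501 − 24, so one box can sit at its floor of 24.
Achievable: one at 24 and the other 10 totalling 477, which fits since 10 × 24 ≤ 477 ≤ 10 × 59.

24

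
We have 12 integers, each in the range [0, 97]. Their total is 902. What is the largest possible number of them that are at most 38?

Each value at 38 or below falls at least 97 − 38 = 59 short of the ceiling 97.
The ceiling total is 12 × 97 = 1164, and we need 902, so at most ⌊(1164 − 902)/59⌋ = 4 can be that low.
k = 4 is achieved by 4 values at 38 and 8 at 97, total 928; lower one of the 97's by 26 (still > 38) to reach 902.

4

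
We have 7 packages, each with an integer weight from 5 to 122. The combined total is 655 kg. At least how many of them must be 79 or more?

3

If only k of them are at least 79, the other 7 − k are at most 78, so the total is at most k·122 + (7 − k)·78.
This must reach 655, so k·122 + (7 − k)·78 ≥ 655, giving k ≥ 3.
Exactly 3 works: 3 values at 122 and 4 at 78 total 678; lower one of the high values by 23 (still ≥ 79) to hit 655.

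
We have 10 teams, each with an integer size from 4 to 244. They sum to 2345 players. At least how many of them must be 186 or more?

If only k of them are at least 186, the other 10 − k are at most 185, so the total is at most k·244 + (10 − k)·185.
This must reach 2345, so k·244 + (10 − k)·185 ≥ 2345, giving k ≥ 9.
Exactly 9 works: 9 values at 244 and 1 at 185 total 2381; lower one of the high values by 36 (still ≥ 186) to hit 2345.

9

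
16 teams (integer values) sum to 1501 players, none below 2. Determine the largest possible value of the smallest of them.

93

If every one of the 16 were at least 94, the total would be at least 16 × 94 = 1504 > 1501.
Equality holds with 3 values of 93 and 13 values of 94.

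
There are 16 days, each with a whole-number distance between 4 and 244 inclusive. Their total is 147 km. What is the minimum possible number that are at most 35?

14

Let j be the number exceeding 35. Then the total is ≥ 36·j + 4·(16 − j) = 64 + 32j.
So 32j ≤ 83 and j ≤ 2; hence at least 16 − 2 = 14 are ≤ 35.
Exactly 14 works: 14 values at 4 and 2 at 36 total 128; raise one of the low values by 19 (still ≤ 35) to hit 147.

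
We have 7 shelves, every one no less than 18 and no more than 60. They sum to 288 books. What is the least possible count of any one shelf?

18

To make one shelf as small as possible, make the other 6 as large as possible.
The other 6 can take up 6 × 60 = 360 ≥ 288 − 18, so one shelf can sit at its floor of 18.
Achievable: one at 18 and the other 6 totalling 270, which fits since 6 × 18 ≤ 270 ≤ 6 × 60.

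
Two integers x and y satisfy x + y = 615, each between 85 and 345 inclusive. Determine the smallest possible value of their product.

93150

Since x + y is fixed, pushing one of them to its bound minimizes the product.
The extreme feasible split is x = 270, y = 345, giving xy = 93150.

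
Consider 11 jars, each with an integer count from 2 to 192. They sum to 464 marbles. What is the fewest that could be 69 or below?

Let j be the number exceeding 69. Then the total is ≥ 70·j + 2·(11 − j) = 22 + 68j.
So 68j ≤ 442 and j ≤ 6; hence at least 11 − 6 = 5 are ≤ 69.
Exactly 5 works: 5 values at 2 and 6 at 70 total 430; raise one of the low values by 34 (still ≤ 69) to hit 464.

5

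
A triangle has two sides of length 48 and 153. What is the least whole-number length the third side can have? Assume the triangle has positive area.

The third side must exceed |48 − 153| = 105.
The smallest integer above 105 is 106.

106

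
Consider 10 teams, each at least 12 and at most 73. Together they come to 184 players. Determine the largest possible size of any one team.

Maximizing one value means minimizing the remaining 9.
The other 9 contribute at least 9 × 12 = 108, leaving at most 184 − 108 = 76.
But each team is capped at 73, so the maximum is 73.
Achievable: one at 73 and the other 9 totalling 111, which fits since 9 × 12 ≤ 111 ≤ 9 × 73.

73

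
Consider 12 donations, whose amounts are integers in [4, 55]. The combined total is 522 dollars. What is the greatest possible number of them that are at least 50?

10

Suppose k of them are at least 50. Those contribute at least 50 each and the other 12 − k at least 4 each.
So the total is at least 50k + 4(12 − k) = 48 + 46k. This must be ≤ 522, giving k ≤ 10.
k = 10 is achieved by 10 values at 50 and 2 at 4, total 508; add 14 to one value (staying below 50) to reach 522.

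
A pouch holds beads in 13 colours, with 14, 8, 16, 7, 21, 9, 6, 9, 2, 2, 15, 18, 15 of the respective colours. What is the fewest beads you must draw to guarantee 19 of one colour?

In the worst case you take as many as possible of each colour without reaching 19: 14 + 8 + 16 + 7 + 18 + 9 + 6 + 9 + 2 + 2 + 15 + 18 + 15 = 139.
The next one must give 19 of some colour, so 139 + 1 = 140.

140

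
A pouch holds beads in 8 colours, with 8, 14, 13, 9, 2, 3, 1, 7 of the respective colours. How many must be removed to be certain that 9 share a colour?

In the worst case you take as many as possible of each colour without reaching 9: 8 + 8 + 8 + 8 + 2 + 3 + 1 + 7 = 45.
The next one must give 9 of some colour, so 45 + 1 = 46.

46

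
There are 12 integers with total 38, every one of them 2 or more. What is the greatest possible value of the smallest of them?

The 12 values sum to 38, so their minimum is at most ⌊38/12⌋ = 3.
Equality holds with 10 values of 3 and 2 values of 4.

3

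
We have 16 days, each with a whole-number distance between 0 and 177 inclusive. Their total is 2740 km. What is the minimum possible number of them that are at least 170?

Each value short of 170 is at most 169, costing at least 177 − 169 = 8 against the maximum total of 2832.
We can afford to lose at most 2832 − 2740 = 92, so at most ⌊92/8⌋ = 11 fall short, and at least 5 are ≥ 170.
Exactly 5 works: 5 values at 177 and 11 at 169 total 2744; lower one of the high values by 4 (still ≥ 170) to hit 2740.

5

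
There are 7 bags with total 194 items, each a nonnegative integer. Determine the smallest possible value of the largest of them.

Some value must be at least ⌈194/7⌉ = 28, since 7 × 27 = 189 < 194.
Achievable: 5 of them at 28 and 2 at 27 total 194.

28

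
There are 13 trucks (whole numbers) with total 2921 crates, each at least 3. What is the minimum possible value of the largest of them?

If every one of the 13 were at most 224, the total would be at most 13 × 224 = 2912 < 2921.
Equality holds with 9 values of 225 and 4 values of 224.

225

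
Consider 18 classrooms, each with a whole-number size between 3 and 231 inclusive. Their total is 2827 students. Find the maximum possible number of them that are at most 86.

9

Each value at 86 or below falls at least 231 − 86 = 145 short of the ceiling 231.
The ceiling total is 18 × 231 = 4158, and we need 2827, so at most ⌊(4158 − 2827)/145⌋ = 9 can be that low.
k = 9 is achieved by 9 values at 86 and 9 at 231, total 2853; lower one of the 231's by 26 (still > 86) to reach 2827.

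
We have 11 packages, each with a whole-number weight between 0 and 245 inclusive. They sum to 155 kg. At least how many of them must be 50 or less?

8

If only k of them are at most 50, the other 11 − k are at least 51, so the total is at least (11 − k)·51 + k·0.
This is ≤ 155, so (11 − k)·51 + 0k ≤ 155, which gives k ≥ 8.
Exactly 8 works: 8 values at 0 and 3 at 51 total 153; raise one of the low values by 2 (still ≤ 50) to hit 155.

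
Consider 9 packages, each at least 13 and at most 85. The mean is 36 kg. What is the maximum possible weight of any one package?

To make one package as large as possible, make the other 8 as small as possible.
The total is 9 × 36 = 324.
The other 8 contribute at least 8 × 13 = 104, leaving at most 324 − 104 = 220.
But each package is capped at 85, so the maximum is 85.
Achievable: one at 85 and the other 8 totalling 239, which fits since 8 × 13 ≤ 239 ≤ 8 × 85.

85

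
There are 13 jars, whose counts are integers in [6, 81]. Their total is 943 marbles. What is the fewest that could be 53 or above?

Each value short of 53 is at most 52, costing at least 81 − 52 = 29 against the maximum total of 1053.
We can afford to lose at most 1053 − 943 = 110, so at most ⌊110/29⌋ = 3 fall short, and at least 10 are ≥ 53.
Exactly 10 works: 10 values at 81 and 3 at 52 total 966; lower one of the high values by 23 (still ≥ 53) to hit 943.

10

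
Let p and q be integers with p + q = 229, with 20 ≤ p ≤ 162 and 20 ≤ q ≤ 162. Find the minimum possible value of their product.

10854

pq = p(229 − p) is concave in p, so over [67, 162] it is minimized at an endpoint.
The extreme feasible split is p = 67, q = 162, giving pq = 10854.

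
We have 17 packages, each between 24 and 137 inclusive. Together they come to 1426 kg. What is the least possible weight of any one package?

To make one package as small as possible, make the other 16 as large as possible.
The other 16 can take up 16 × 137 = 2192 ≥ 1426 − 24, so one package can sit at its floor of 24.
Achievable: one at 24 and the other 16 totalling 1402, which fits since 16 × 24 ≤ 1402 ≤ 16 × 137.

24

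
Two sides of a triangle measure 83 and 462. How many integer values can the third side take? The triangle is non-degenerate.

The triangle inequality gives |83 − 462| < c < 83 + 462, i.e. 379 < c < 545.
So c can be any integer from 380 to 544: 165 values.

165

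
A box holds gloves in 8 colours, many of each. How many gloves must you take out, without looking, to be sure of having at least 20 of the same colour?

You could draw 19 of every colour without reaching 20 of any — 152 in all.
One more forces 20 of some colour, so 152 + 1 = 153.

153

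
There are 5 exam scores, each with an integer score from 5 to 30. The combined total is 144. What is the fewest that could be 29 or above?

If only k of them are at least 29, the other 5 − k are at most 28, so the total is at most k·30 + (5 − k)·28.
This must reach 144, so k·30 + (5 − k)·28 ≥ 144, giving k ≥ 2.
Exactly 2 works: 2 values at 30 and 3 at 28 total 144.

2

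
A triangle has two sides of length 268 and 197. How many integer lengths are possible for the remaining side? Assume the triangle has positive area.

The triangle inequality gives |268 − 197| < c < 268 + 197, i.e. 71 < c < 465.
So c can be any integer from 72 to 464: 393 values.

393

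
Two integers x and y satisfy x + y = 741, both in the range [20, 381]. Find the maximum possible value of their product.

xy = x(741 − x) is maximized when x is as near 741/2 as the bounds allow.
Taking x = 370 and y = 371 (both in [20, 381]) gives xy = 137270.

137270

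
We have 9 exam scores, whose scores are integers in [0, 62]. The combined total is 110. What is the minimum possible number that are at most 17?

Each value above 17 is at least 18, contributing at least 18 − 0 = 18 above the floor 0.
The sum exceeds the floor total 0 by 110, so at most ⌊110/18⌋ = 6 exceed 17, and at least 3 are ≤ 17.
Exactly 3 works: 3 values at 0 and 6 at 18 total 108; raise one of the low values by 2 (still ≤ 17) to hit 110.

3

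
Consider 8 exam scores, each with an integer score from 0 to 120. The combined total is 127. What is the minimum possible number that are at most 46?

If only k of them are at most 46, the other 8 − k are at least 47, so the total is at least (8 − k)·47 + k·0.
This is ≤ 127, so (8 − k)·47 + 0k ≤ 127, which gives k ≥ 6.
Exactly 6 works: 6 values at 0 and 2 at 47 total 94; raise one of the low values by 33 (still ≤ 46) to hit 127.

6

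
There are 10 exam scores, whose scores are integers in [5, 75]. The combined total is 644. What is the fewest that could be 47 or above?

7

Suppose at most 10 − j of them reach 47; then j values are ≤ 46 and the rest ≤ 75.
The total is then ≤ 46·j + 75·(10 − j) = 750 − 29j. For this to be ≥ 644 we need j ≤ 3, so at least 10 − 3 = 7 must reach 47.
Exactly 7 works: 7 values at 75 and 3 at 46 total 663; lower one of the high values by 19 (still ≥ 47) to hit 644.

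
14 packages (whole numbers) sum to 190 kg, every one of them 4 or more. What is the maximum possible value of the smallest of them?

13

The 14 values sum to 190, so their minimum is at most ⌊190/14⌋ = 13.
Taking 6 copies of 13 and 8 copies of 14 gives exactly 190, so 13 is attained.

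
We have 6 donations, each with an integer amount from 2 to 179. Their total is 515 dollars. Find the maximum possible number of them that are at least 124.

4

Suppose k of them are at least 124. Those contribute at least 124 each and the other 6 − k at least 2 each.
So the total is at least 124k + 2(6 − k) = 12 + 122k. This must be ≤ 515, giving k ≤ 4.
k = 4 is achieved by 4 values at 124 and 2 at 2, total 500; add 15 to one value (staying below 124) to reach 515.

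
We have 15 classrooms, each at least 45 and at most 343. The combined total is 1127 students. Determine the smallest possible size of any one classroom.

45

Minimizing one value means maximizing the remaining 14.
The other 14 can take up 14 × 343 = 4802 ≥ 1127 − 45, so one classroom can sit at its floor of 45.
Achievable: one at 45 and the other 14 totalling 1082, which fits since 14 × 45 ≤ 1082 ≤ 14 × 343.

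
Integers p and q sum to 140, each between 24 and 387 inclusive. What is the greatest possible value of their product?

pq = p(140 − p) is maximized when p is as near 140/2 as the bounds allow.
Taking p = 70 and q = 70 (both in [24, 387]) gives pq = 4900.

4900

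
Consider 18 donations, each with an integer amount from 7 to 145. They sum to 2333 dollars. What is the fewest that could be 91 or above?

13

Each value short of 91 is at most 90, costing at least 145 − 90 = 55 against the maximum total of 2610.
We can afford to lose at most 2610 − 2333 = 277, so at most ⌊277/55⌋ = 5 fall short, and at least 13 are ≥ 91.
Exactly 13 works: 13 values at 145 and 5 at 90 total 2335; lower one of the high values by 2 (still ≥ 91) to hit 2333.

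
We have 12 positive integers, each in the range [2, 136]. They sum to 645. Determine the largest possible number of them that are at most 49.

Each value at 49 or below falls at least 136 − 49 = 87 short of the ceiling 136.
The ceiling total is 12 × 136 = 1632, and we need 645, so at most ⌊(1632 − 645)/87⌋ = 11 can be that low.
k = 11 is achieved by 11 values at 49 and 1 at 136, total 675; lower one of the 136's by 30 (still > 49) to reach 645.

11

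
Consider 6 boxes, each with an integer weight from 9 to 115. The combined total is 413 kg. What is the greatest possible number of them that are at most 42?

Suppose k of them are at most 42. Those contribute at most 42 each and the rest at most 115 each.
So the total is at most 42k + 115(6 − k) = 690 − 73k. This must still be ≥ 413, so k ≤ 3.
k = 3 is achieved by 3 values at 42 and 3 at 115, total 471; lower one of the 115's by 58 (still > 42) to reach 413.

3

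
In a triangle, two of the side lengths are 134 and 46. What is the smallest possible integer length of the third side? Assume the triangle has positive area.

The third side must exceed |134 − 46| = 88.
The smallest integer above 88 is 89.

89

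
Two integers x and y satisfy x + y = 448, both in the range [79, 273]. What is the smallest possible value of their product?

47775

For a fixed sum, xy is smallest when x and y are as far apart as possible.
The extreme feasible split is x = 175, y = 273, giving xy = 47775.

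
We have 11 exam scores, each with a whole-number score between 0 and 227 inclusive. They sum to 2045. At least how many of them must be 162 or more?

If only k of them are at least 162, the other 11 − k are at most 161, so the total is at most k·227 + (11 − k)·161.
This must reach 2045, so k·227 + (11 − k)·161 ≥ 2045, giving k ≥ 5.
Exactly 5 works: 5 values at 227 and 6 at 161 total 2101; lower one of the high values by 56 (still ≥ 162) to hit 2045.

5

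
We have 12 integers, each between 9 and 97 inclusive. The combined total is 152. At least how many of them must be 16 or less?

7

Let j be the number exceeding 16. Then the total is ≥ 17·j + 9·(12 − j) = 108 + 8j.
So 8j ≤ 44 and j ≤ 5; hence at least 12 − 5 = 7 are ≤ 16.
Exactly 7 works: 7 values at 9 and 5 at 17 total 148; raise one of the low values by 4 (still ≤ 16) to hit 152.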